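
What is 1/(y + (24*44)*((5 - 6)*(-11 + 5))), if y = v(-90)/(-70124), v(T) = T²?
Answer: 17531/111074391 ≈ 0.00015783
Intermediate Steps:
y = -2025/17531 (y = (-90)²/(-70124) = 8100*(-1/70124) = -2025/17531 ≈ -0.11551)
1/(y + (24*44)*((5 - 6)*(-11 + 5))) = 1/(-2025/17531 + (24*44)*((5 - 6)*(-11 + 5))) = 1/(-2025/17531 + 1056*(-1*(-6))) = 1/(-2025/17531 + 1056*6) = 1/(-2025/17531 + 6336) = 1/(111074391/17531) = 17531/111074391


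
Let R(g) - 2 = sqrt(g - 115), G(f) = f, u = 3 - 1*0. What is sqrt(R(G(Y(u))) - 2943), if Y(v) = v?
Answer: sqrt(-2941 + 4*I*sqrt(7)) ≈ 0.09757 + 54.231*I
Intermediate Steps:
u = 3 (u = 3 + 0 = 3)
R(g) = 2 + sqrt(-115 + g) (R(g) = 2 + sqrt(g - 115) = 2 + sqrt(-115 + g))
sqrt(R(G(Y(u))) - 2943) = sqrt((2 + sqrt(-115 + 3)) - 2943) = sqrt((2 + sqrt(-112)) - 2943) = sqrt((2 + 4*I*sqrt(7)) - 2943) = sqrt(-2941 + 4*I*sqrt(7))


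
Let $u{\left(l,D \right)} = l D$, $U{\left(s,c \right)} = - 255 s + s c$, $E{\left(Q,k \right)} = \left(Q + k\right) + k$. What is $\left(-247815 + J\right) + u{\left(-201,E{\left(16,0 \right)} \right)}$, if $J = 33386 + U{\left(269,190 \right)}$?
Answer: $-235130$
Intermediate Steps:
$E{\left(Q,k \right)} = Q + 2 k$
$U{\left(s,c \right)} = - 255 s + c s$
$u{\left(l,D \right)} = D l$
$J = 15901$ ($J = 33386 + 269 \left(-255 + 190\right) = 33386 + 269 \left(-65\right) = 33386 - 17485 = 15901$)
$\left(-247815 + J\right) + u{\left(-201,E{\left(16,0 \right)} \right)} = \left(-247815 + 15901\right) + \left(16 + 2 \cdot 0\right) \left(-201\right) = -231914 + \left(16 + 0\right) \left(-201\right) = -231914 + 16 \left(-201\right) = -231914 - 3216 = -235130$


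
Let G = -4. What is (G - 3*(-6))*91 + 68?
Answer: 1342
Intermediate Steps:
(G - 3*(-6))*91 + 68 = (-4 - 3*(-6))*91 + 68 = (-4 + 18)*91 + 68 = 14*91 + 68 = 1274 + 68 = 1342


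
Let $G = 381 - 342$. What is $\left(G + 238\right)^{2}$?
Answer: $76729$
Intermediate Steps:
$G = 39$ ($G = 381 - 342 = 39$)
$\left(G + 238\right)^{2} = \left(39 + 238\right)^{2} = 277^{2} = 76729$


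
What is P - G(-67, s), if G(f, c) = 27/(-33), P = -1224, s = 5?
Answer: -13455/11 ≈ -1223.2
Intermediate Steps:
G(f, c) = -9/11 (G(f, c) = 27*(-1/33) = -9/11)
P - G(-67, s) = -1224 - 1*(-9/11) = -1224 + 9/11 = -13455/11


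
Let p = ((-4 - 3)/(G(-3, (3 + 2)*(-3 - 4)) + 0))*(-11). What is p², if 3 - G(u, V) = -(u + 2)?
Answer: 5929/4 ≈ 1482.3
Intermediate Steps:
G(u, V) = 5 + u (G(u, V) = 3 - (-1)*(u + 2) = 3 - (-1)*(2 + u) = 3 - (-2 - u) = 3 + (2 + u) = 5 + u)
p = 77/2 (p = ((-4 - 3)/((5 - 3) + 0))*(-11) = -7/(2 + 0)*(-11) = -7/2*(-11) = 77/2 ≈ 38.500)
p² = (77/2)² = 5929/4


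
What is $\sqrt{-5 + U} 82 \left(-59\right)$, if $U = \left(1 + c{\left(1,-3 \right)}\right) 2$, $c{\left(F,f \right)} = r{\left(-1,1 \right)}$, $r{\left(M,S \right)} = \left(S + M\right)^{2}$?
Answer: $- 4838 i \sqrt{3} \approx - 8379.7 i$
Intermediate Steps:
$r{\left(M,S \right)} = \left(M + S\right)^{2}$
$c{\left(F,f \right)} = 0$ ($c{\left(F,f \right)} = \left(-1 + 1\right)^{2} = 0^{2} = 0$)
$U = 2$ ($U = \left(1 + 0\right) 2 = 1 \cdot 2 = 2$)
$\sqrt{-5 + U} 82 \left(-59\right) = \sqrt{-5 + 2} \cdot 82 \left(-59\right) = \sqrt{-3} \left(-4838\right) = i \sqrt{3} \left(-4838\right) = - 4838 i \sqrt{3}$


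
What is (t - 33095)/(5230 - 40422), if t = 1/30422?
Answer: 1006816089/1070611024 ≈ 0.94041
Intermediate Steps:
t = 1/30422 ≈ 3.2871e-5
(t - 33095)/(5230 - 40422) = (1/30422 - 33095)/(5230 - 40422) = -1006816089/30422/(-35192) = -1006816089/30422*(-1/35192) = 1006816089/1070611024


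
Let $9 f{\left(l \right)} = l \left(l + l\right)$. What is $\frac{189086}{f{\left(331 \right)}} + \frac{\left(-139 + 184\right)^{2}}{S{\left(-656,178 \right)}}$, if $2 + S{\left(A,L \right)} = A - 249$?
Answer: $\frac{549893484}{99371827} \approx 5.5337$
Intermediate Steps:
$S{\left(A,L \right)} = -251 + A$ ($S{\left(A,L \right)} = -2 + \left(A - 249\right) = -2 + \left(-249 + A\right) = -251 + A$)
$f{\left(l \right)} = \frac{2 l^{2}}{9}$ ($f{\left(l \right)} = \frac{l \left(l + l\right)}{9} = \frac{l 2 l}{9} = \frac{2 l^{2}}{9}$)
$\frac{189086}{f{\left(331 \right)}} + \frac{\left(-139 + 184\right)^{2}}{S{\left(-656,178 \right)}} = \frac{189086}{\frac{2}{9} \cdot 331^{2}} + \frac{\left(-139 + 184\right)^{2}}{-251 - 656} = \frac{189086}{\frac{2}{9} \cdot 109561} + \frac{45^{2}}{-907} = \frac{189086}{\frac{219122}{9}} + 2025 \left(- \frac{1}{907}\right) = 189086 \cdot \frac{9}{219122} - \frac{2025}{907} = \frac{850887}{109561} - \frac{2025}{907} = \frac{549893484}{99371827}$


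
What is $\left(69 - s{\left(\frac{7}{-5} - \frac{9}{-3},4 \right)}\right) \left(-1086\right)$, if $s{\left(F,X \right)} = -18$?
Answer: $-94482$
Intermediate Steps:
$\left(69 - s{\left(\frac{7}{-5} - \frac{9}{-3},4 \right)}\right) \left(-1086\right) = \left(69 - -18\right) \left(-1086\right) = \left(69 + 18\right) \left(-1086\right) = 87 \left(-1086\right) = -94482$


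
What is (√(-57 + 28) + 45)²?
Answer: (45 + I*√29)² ≈ 1996.0 + 484.67*I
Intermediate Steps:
(√(-57 + 28) + 45)² = (√(-29) + 45)² = (I*√29 + 45)² = (45 + I*√29)²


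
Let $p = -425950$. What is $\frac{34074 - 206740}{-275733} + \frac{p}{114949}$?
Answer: $- \frac{97600687316}{31695232617} \approx -3.0793$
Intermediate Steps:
$\frac{34074 - 206740}{-275733} + \frac{p}{114949} = \frac{34074 - 206740}{-275733} - \frac{425950}{114949} = \left(34074 - 206740\right) \left(- \frac{1}{275733}\right) - \frac{425950}{114949} = \left(-172666\right) \left(- \frac{1}{275733}\right) - \frac{425950}{114949} = \frac{172666}{275733} - \frac{425950}{114949} = - \frac{97600687316}{31695232617}$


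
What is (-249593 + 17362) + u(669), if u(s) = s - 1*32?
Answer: -231594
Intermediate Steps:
u(s) = -32 + s (u(s) = s - 32 = -32 + s)
(-249593 + 17362) + u(669) = (-249593 + 17362) + (-32 + 669) = -232231 + 637 = -231594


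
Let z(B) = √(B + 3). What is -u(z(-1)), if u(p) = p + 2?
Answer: -2 - √2 ≈ -3.4142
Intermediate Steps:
z(B) = √(3 + B)
u(p) = 2 + p
-u(z(-1)) = -(2 + √(3 - 1)) = -(2 + √2) = -2 - √2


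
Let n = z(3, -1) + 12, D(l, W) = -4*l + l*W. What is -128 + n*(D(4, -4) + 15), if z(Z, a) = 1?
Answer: -349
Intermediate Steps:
D(l, W) = -4*l + W*l
n = 13 (n = 1 + 12 = 13)
-128 + n*(D(4, -4) + 15) = -128 + 13*(4*(-4 - 4) + 15) = -128 + 13*(4*(-8) + 15) = -128 + 13*(-32 + 15) = -128 + 13*(-17) = -128 - 221 = -349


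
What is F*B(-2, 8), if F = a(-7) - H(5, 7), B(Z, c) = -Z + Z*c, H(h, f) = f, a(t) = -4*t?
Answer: -294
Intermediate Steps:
F = 21 (F = -4*(-7) - 1*7 = 28 - 7 = 21)
F*B(-2, 8) = 21*(-2*(-1 + 8)) = 21*(-2*7) = 21*(-14) = -294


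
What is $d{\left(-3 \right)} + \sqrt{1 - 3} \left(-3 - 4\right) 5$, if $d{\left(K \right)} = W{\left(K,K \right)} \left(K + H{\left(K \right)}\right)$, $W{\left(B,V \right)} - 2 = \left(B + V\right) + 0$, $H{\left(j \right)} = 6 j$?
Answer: $84 - 35 i \sqrt{2} \approx 84.0 - 49.497 i$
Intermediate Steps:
$W{\left(B,V \right)} = 2 + B + V$ ($W{\left(B,V \right)} = 2 + \left(\left(B + V\right) + 0\right) = 2 + \left(B + V\right) = 2 + B + V$)
$d{\left(K \right)} = 7 K \left(2 + 2 K\right)$ ($d{\left(K \right)} = \left(2 + K + K\right) \left(K + 6 K\right) = \left(2 + 2 K\right) 7 K = 7 K \left(2 + 2 K\right)$)
$d{\left(-3 \right)} + \sqrt{1 - 3} \left(-3 - 4\right) 5 = 14 \left(-3\right) \left(1 - 3\right) + \sqrt{1 - 3} \left(-3 - 4\right) 5 = 14 \left(-3\right) \left(-2\right) + \sqrt{-2} \left(\left(-7\right) 5\right) = 84 + i \sqrt{2} \left(-35\right) = 84 - 35 i \sqrt{2}$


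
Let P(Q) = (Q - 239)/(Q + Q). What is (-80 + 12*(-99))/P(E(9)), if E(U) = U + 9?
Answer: 45648/221 ≈ 206.55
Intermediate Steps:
E(U) = 9 + U
P(Q) = (-239 + Q)/(2*Q) (P(Q) = (-239 + Q)/((2*Q)) = (-239 + Q)*(1/(2*Q)) = (-239 + Q)/(2*Q))
(-80 + 12*(-99))/P(E(9)) = (-80 + 12*(-99))/(((-239 + (9 + 9))/(2*(9 + 9)))) = (-80 - 1188)/(((½)*(-239 + 18)/18)) = -1268/((½)*(1/18)*(-221)) = -1268/(-221/36) = -1268*(-36/221) = 45648/221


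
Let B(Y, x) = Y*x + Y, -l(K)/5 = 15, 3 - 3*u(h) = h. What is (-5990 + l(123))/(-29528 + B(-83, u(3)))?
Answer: 6065/29611 ≈ 0.20482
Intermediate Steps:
u(h) = 1 - h/3
l(K) = -75 (l(K) = -5*15 = -75)
B(Y, x) = Y + Y*x
(-5990 + l(123))/(-29528 + B(-83, u(3))) = (-5990 - 75)/(-29528 - 83*(1 + (1 - ⅓*3))) = -6065/(-29528 - 83*(1 + (1 - 1))) = -6065/(-29528 - 83*(1 + 0)) = -6065/(-29528 - 83*1) = -6065/(-29528 - 83) = -6065/(-29611) = -6065*(-1/29611) = 6065/29611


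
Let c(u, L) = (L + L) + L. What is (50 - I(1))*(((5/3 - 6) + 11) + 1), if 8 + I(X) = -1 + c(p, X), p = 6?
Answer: 1288/3 ≈ 429.33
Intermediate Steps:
c(u, L) = 3*L (c(u, L) = 2*L + L = 3*L)
I(X) = -9 + 3*X (I(X) = -8 + (-1 + 3*X) = -9 + 3*X)
(50 - I(1))*(((5/3 - 6) + 11) + 1) = (50 - (-9 + 3*1))*(((5/3 - 6) + 11) + 1) = (50 - (-9 + 3))*(((5*(⅓) - 6) + 11) + 1) = (50 - 1*(-6))*(((5/3 - 6) + 11) + 1) = (50 + 6)*((-13/3 + 11) + 1) = 56*(20/3 + 1) = 56*(23/3) = 1288/3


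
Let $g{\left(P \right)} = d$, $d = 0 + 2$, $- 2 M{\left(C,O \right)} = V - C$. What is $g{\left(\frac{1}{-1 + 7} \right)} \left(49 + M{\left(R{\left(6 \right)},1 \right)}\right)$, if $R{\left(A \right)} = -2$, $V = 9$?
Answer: $87$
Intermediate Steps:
$M{\left(C,O \right)} = - \frac{9}{2} + \frac{C}{2}$ ($M{\left(C,O \right)} = - \frac{9 - C}{2} = - \frac{9}{2} + \frac{C}{2}$)
$d = 2$
$g{\left(P \right)} = 2$
$g{\left(\frac{1}{-1 + 7} \right)} \left(49 + M{\left(R{\left(6 \right)},1 \right)}\right) = 2 \left(49 + \left(- \frac{9}{2} + \frac{1}{2} \left(-2\right)\right)\right) = 2 \left(49 - \frac{11}{2}\right) = 2 \cdot \frac{87}{2} = 87$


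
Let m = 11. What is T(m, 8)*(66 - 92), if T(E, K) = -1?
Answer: 26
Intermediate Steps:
T(m, 8)*(66 - 92) = -(66 - 92) = -1*(-26) = 26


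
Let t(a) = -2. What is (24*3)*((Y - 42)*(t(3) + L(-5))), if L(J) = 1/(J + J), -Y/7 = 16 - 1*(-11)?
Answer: 174636/5 ≈ 34927.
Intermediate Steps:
Y = -189 (Y = -7*(16 - 1*(-11)) = -7*(16 + 11) = -7*27 = -189)
L(J) = 1/(2*J)
(24*3)*((Y - 42)*(t(3) + L(-5))) = (24*3)*((-189 - 42)*(-2 + (1/2)/(-5))) = 72*(-231*(-2 + (1/2)*(-1/5))) = 72*(-231*(-2 - 1/10)) = 72*(-231*(-21/10)) = 72*(4851/10) = 174636/5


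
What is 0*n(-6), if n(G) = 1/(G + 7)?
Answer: 0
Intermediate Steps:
n(G) = 1/(7 + G)
0*n(-6) = 0/(7 - 6) = 0/1 = 0*1 = 0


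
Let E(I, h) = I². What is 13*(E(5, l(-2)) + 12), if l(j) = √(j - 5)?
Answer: 481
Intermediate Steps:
l(j) = √(-5 + j)
13*(E(5, l(-2)) + 12) = 13*(5² + 12) = 13*(25 + 12) = 13*37 = 481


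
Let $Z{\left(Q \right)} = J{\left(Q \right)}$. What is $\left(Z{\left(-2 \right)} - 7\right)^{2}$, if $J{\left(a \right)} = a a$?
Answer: $9$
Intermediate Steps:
$J{\left(a \right)} = a^{2}$
$Z{\left(Q \right)} = Q^{2}$
$\left(Z{\left(-2 \right)} - 7\right)^{2} = \left(\left(-2\right)^{2} - 7\right)^{2} = \left(4 - 7\right)^{2} = \left(-3\right)^{2} = 9$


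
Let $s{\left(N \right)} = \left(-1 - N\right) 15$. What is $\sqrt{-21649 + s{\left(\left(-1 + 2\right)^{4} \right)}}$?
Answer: $i \sqrt{21679} \approx 147.24 i$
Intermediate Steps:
$s{\left(N \right)} = -15 - 15 N$
$\sqrt{-21649 + s{\left(\left(-1 + 2\right)^{4} \right)}} = \sqrt{-21649 - \left(15 + 15 \left(-1 + 2\right)^{4}\right)} = \sqrt{-21649 - \left(15 + 15 \cdot 1^{4}\right)} = \sqrt{-21649 - 30} = \sqrt{-21679} = i \sqrt{21679}$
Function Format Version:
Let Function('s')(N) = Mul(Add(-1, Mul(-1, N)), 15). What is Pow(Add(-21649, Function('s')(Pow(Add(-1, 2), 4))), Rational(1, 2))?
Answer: Mul(I, Pow(21679, Rational(1, 2))) ≈ Mul(147.24, I)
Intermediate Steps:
Function('s')(N) = Add(-15, Mul(-15, N))
Pow(Add(-21649, Function('s')(Pow(Add(-1, 2), 4))), Rational(1, 2)) = Pow(Add(-21649, Add(-15, Mul(-15, Pow(Add(-1, 2), 4)))), Rational(1, 2)) = Pow(Add(-21649, Add(-15, Mul(-15, Pow(1, 4)))), Rational(1, 2)) = Pow(Add(-21649, Add(-15, Mul(-15, 1))), Rational(1, 2)) = Pow(Add(-21649, Add(-15, -15)), Rational(1, 2)) = Pow(Add(-21649, -30), Rational(1, 2)) = Pow(-21679, Rational(1, 2)) = Mul(I, Pow(21679, Rational(1, 2)))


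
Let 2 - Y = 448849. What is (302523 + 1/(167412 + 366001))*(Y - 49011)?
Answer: -80339196600458000/533413 ≈ -1.5061e+11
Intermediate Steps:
Y = -448847 (Y = 2 - 1*448849 = 2 - 448849 = -448847)
(302523 + 1/(167412 + 366001))*(Y - 49011) = (302523 + 1/(167412 + 366001))*(-448847 - 49011) = (302523 + 1/533413)*(-497858) = (161369701000/533413)*(-497858) = -80339196600458000/533413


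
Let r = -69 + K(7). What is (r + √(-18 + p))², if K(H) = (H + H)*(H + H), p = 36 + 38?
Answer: 16185 + 508*√14 ≈ 18086.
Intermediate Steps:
p = 74
K(H) = 4*H² (K(H) = (2*H)*(2*H) = 4*H²)
r = 127 (r = -69 + 4*7² = -69 + 4*49 = -69 + 196 = 127)
(r + √(-18 + p))² = (127 + √(-18 + 74))² = (127 + √56)² = (127 + 2*√14)²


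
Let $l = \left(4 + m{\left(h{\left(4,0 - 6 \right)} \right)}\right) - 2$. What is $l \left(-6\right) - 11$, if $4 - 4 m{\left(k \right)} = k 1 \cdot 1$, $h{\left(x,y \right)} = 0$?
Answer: $-29$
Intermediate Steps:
$m{\left(k \right)} = 1 - \frac{k}{4}$ ($m{\left(k \right)} = 1 - \frac{k 1 \cdot 1}{4} = 1 - \frac{k 1}{4} = 1 - \frac{k}{4}$)
$l = 3$ ($l = \left(4 + \left(1 - 0\right)\right) - 2 = \left(4 + \left(1 + 0\right)\right) - 2 = \left(4 + 1\right) - 2 = 5 - 2 = 3$)
$l \left(-6\right) - 11 = 3 \left(-6\right) - 11 = -18 - 11 = -29$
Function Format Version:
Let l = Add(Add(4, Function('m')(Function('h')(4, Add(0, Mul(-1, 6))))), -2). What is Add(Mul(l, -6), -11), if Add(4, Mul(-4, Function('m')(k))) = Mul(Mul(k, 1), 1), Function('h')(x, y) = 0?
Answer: -29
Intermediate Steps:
Function('m')(k) = Add(1, Mul(Rational(-1, 4), k)) (Function('m')(k) = Add(1, Mul(Rational(-1, 4), Mul(Mul(k, 1), 1))) = Add(1, Mul(Rational(-1, 4), Mul(k, 1))) = Add(1, Mul(Rational(-1, 4), k)))
l = 3 (l = Add(Add(4, Add(1, Mul(Rational(-1, 4), 0))), -2) = Add(Add(4, Add(1, 0)), -2) = Add(Add(4, 1), -2) = Add(5, -2) = 3)
Add(Mul(l, -6), -11) = Add(Mul(3, -6), -11) = Add(-18, -11) = -29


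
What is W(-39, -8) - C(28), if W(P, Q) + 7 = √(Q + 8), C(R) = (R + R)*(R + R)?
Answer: -3143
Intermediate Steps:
C(R) = 4*R² (C(R) = (2*R)*(2*R) = 4*R²)
W(P, Q) = -7 + √(8 + Q) (W(P, Q) = -7 + √(Q + 8) = -7 + √(8 + Q))
W(-39, -8) - C(28) = (-7 + √(8 - 8)) - 4*28² = (-7 + √0) - 4*784 = (-7 + 0) - 1*3136 = -7 - 3136 = -3143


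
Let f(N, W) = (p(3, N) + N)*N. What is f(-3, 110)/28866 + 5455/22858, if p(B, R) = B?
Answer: 5455/22858 ≈ 0.23865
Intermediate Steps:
f(N, W) = N*(3 + N) (f(N, W) = (3 + N)*N = N*(3 + N))
f(-3, 110)/28866 + 5455/22858 = -3*(3 - 3)/28866 + 5455/22858 = -3*0*(1/28866) + 5455*(1/22858) = 0*(1/28866) + 5455/22858 = 0 + 5455/22858 = 5455/22858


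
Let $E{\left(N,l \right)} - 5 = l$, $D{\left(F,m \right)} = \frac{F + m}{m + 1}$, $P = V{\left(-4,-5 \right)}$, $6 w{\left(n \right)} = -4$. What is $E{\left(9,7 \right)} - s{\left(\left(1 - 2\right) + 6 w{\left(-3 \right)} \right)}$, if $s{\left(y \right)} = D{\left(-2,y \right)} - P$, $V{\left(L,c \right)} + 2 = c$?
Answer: $\frac{13}{4} \approx 3.25$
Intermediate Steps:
$w{\left(n \right)} = - \frac{2}{3}$ ($w{\left(n \right)} = \frac{1}{6} \left(-4\right) = - \frac{2}{3}$)
$V{\left(L,c \right)} = -2 + c$
$P = -7$ ($P = -2 - 5 = -7$)
$D{\left(F,m \right)} = \frac{F + m}{1 + m}$
$E{\left(N,l \right)} = 5 + l$
$s{\left(y \right)} = 7 + \frac{-2 + y}{1 + y}$ ($s{\left(y \right)} = \frac{-2 + y}{1 + y} - -7 = \frac{-2 + y}{1 + y} + 7 = 7 + \frac{-2 + y}{1 + y}$)
$E{\left(9,7 \right)} - s{\left(\left(1 - 2\right) + 6 w{\left(-3 \right)} \right)} = \left(5 + 7\right) - \frac{5 + 8 \left(\left(1 - 2\right) + 6 \left(- \frac{2}{3}\right)\right)}{1 + \left(\left(1 - 2\right) + 6 \left(- \frac{2}{3}\right)\right)} = 12 - \frac{5 + 8 \left(\left(1 - 2\right) - 4\right)}{1 + \left(\left(1 - 2\right) - 4\right)} = 12 - \frac{5 + 8 \left(-1 - 4\right)}{1 - 5} = 12 - \frac{5 + 8 \left(-5\right)}{1 - 5} = 12 - \frac{5 - 40}{-4} = 12 - \left(- \frac{1}{4}\right) \left(-35\right) = 12 - \frac{35}{4} = \frac{13}{4}$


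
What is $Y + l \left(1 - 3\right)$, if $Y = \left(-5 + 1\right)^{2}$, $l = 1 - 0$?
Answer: $14$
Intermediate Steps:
$l = 1$ ($l = 1 + 0 = 1$)
$Y = 16$ ($Y = \left(-4\right)^{2} = 16$)
$Y + l \left(1 - 3\right) = 16 + 1 \left(1 - 3\right) = 16 + 1 \left(-2\right) = 16 - 2 = 14$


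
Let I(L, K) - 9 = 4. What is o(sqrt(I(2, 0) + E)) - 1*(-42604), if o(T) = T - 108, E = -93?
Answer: 42496 + 4*I*sqrt(5) ≈ 42496.0 + 8.9443*I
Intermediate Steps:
I(L, K) = 13 (I(L, K) = 9 + 4 = 13)
o(T) = -108 + T
o(sqrt(I(2, 0) + E)) - 1*(-42604) = (-108 + sqrt(13 - 93)) - 1*(-42604) = (-108 + sqrt(-80)) + 42604 = (-108 + 4*I*sqrt(5)) + 42604 = 42496 + 4*I*sqrt(5)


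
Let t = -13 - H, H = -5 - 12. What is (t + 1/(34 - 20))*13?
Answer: 741/14 ≈ 52.929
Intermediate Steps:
H = -17
t = 4 (t = -13 - 1*(-17) = -13 + 17 = 4)
(t + 1/(34 - 20))*13 = (4 + 1/(34 - 20))*13 = (4 + 1/14)*13 = (57/14)*13 = 741/14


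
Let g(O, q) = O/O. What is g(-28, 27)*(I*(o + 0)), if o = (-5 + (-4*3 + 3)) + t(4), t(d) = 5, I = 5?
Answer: -45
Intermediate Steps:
g(O, q) = 1
o = -9 (o = (-5 + (-4*3 + 3)) + 5 = (-5 + (-12 + 3)) + 5 = (-5 - 9) + 5 = -14 + 5 = -9)
g(-28, 27)*(I*(o + 0)) = 1*(5*(-9 + 0)) = 1*(5*(-9)) = 1*(-45) = -45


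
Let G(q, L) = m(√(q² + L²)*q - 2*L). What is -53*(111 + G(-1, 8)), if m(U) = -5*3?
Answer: -5088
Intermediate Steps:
m(U) = -15
G(q, L) = -15
-53*(111 + G(-1, 8)) = -53*(111 - 15) = -53*96 = -5088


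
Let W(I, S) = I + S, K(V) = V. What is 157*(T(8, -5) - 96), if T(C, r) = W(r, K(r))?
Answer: -16642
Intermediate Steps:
T(C, r) = 2*r (T(C, r) = r + r = 2*r)
157*(T(8, -5) - 96) = 157*(2*(-5) - 96) = 157*(-10 - 96) = 157*(-106) = -16642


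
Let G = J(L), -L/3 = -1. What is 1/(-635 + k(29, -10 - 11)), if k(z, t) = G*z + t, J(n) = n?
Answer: -1/569 ≈ -0.0017575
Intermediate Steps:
L = 3 (L = -3*(-1) = 3)
G = 3
k(z, t) = t + 3*z (k(z, t) = 3*z + t = t + 3*z)
1/(-635 + k(29, -10 - 11)) = 1/(-635 + ((-10 - 11) + 3*29)) = 1/(-635 + (-21 + 87)) = 1/(-635 + 66) = 1/(-569) = -1/569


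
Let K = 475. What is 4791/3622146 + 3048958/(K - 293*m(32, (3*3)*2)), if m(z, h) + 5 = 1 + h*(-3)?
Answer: 3681284905949/21091756158 ≈ 174.54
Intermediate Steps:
m(z, h) = -4 - 3*h (m(z, h) = -5 + (1 + h*(-3)) = -5 + (1 - 3*h) = -4 - 3*h)
4791/3622146 + 3048958/(K - 293*m(32, (3*3)*2)) = 4791/3622146 + 3048958/(475 - 293*(-4 - 3*3*3*2)) = 4791*(1/3622146) + 3048958/(475 - 293*(-4 - 27*2)) = 1597/1207382 + 3048958/(475 - 293*(-4 - 3*18)) = 1597/1207382 + 3048958/(475 - 293*(-4 - 54)) = 1597/1207382 + 3048958/(475 - 293*(-58)) = 1597/1207382 + 3048958/(475 + 16994) = 1597/1207382 + 3048958/17469 = 3681284905949/21091756158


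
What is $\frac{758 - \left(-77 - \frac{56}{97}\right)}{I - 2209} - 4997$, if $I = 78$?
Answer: $- \frac{1032995930}{206707} \approx -4997.4$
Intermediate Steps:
$\frac{758 - \left(-77 - \frac{56}{97}\right)}{I - 2209} - 4997 = \frac{758 - \left(-77 - \frac{56}{97}\right)}{78 - 2209} - 4997 = \frac{758 - - \frac{7525}{97}}{-2131} - 4997 = \left(758 + \left(\frac{56}{97} + 77\right)\right) \left(- \frac{1}{2131}\right) - 4997 = \left(758 + \frac{7525}{97}\right) \left(- \frac{1}{2131}\right) - 4997 = \frac{81051}{97} \left(- \frac{1}{2131}\right) - 4997 = - \frac{81051}{206707} - 4997 = - \frac{1032995930}{206707}$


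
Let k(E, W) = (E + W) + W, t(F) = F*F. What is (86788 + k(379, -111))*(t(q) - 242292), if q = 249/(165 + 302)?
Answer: -4594274481179715/218089 ≈ -2.1066e+10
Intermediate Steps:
q = 249/467 ≈ 0.53319
t(F) = F²
k(E, W) = E + 2*W
(86788 + k(379, -111))*(t(q) - 242292) = (86788 + (379 + 2*(-111)))*((249/467)² - 242292) = (86788 + (379 - 222))*(62001/218089 - 242292) = (86788 + 157)*(-52841157987/218089) = 86945*(-52841157987/218089) = -4594274481179715/218089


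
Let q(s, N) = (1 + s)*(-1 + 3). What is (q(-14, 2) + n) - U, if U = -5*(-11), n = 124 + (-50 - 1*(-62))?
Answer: 55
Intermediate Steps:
n = 136 (n = 124 + (-50 + 62) = 124 + 12 = 136)
q(s, N) = 2 + 2*s (q(s, N) = (1 + s)*2 = 2 + 2*s)
U = 55
(q(-14, 2) + n) - U = ((2 + 2*(-14)) + 136) - 1*55 = ((2 - 28) + 136) - 55 = (-26 + 136) - 55 = 110 - 55 = 55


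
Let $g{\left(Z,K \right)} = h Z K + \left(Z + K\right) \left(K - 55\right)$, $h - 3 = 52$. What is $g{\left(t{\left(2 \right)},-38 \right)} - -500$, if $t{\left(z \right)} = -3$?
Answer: $10583$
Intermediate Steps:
$h = 55$ ($h = 3 + 52 = 55$)
$g{\left(Z,K \right)} = \left(-55 + K\right) \left(K + Z\right) + 55 K Z$ ($g{\left(Z,K \right)} = 55 Z K + \left(Z + K\right) \left(K - 55\right) = 55 K Z + \left(K + Z\right) \left(-55 + K\right) = 55 K Z + \left(-55 + K\right) \left(K + Z\right) = \left(-55 + K\right) \left(K + Z\right) + 55 K Z$)
$g{\left(t{\left(2 \right)},-38 \right)} - -500 = \left(\left(-38\right)^{2} - -2090 - -165 + 56 \left(-38\right) \left(-3\right)\right) - -500 = \left(1444 + 2090 + 165 + 6384\right) + 500 = 10083 + 500 = 10583$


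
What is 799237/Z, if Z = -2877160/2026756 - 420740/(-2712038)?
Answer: -549139686900637567/868778741580 ≈ -6.3208e+5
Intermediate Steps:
Z = -868778741580/687079911091 (Z = -2877160*1/2026756 - 420740*(-1/2712038) = -719290/506689 + 210370/1356019 = -868778741580/687079911091 ≈ -1.2645)
799237/Z = 799237/(-868778741580/687079911091) = 799237*(-687079911091/868778741580) = -549139686900637567/868778741580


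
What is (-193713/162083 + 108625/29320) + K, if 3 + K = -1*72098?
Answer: -68526349869769/950454712 ≈ -72099.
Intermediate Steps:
K = -72101 (K = -3 - 1*72098 = -3 - 72098 = -72101)
(-193713/162083 + 108625/29320) + K = (-193713/162083 + 108625/29320) - 72101 = (-193713*1/162083 + 108625*(1/29320)) - 72101 = (-193713/162083 + 21725/5864) - 72101 = 2385320143/950454712 - 72101 = -68526349869769/950454712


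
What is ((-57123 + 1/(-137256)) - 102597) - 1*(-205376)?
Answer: 6266559935/137256 ≈ 45656.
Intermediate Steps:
((-57123 + 1/(-137256)) - 102597) - 1*(-205376) = ((-57123 - 1/137256) - 102597) + 205376 = (-7840474489/137256 - 102597) + 205376 = -21922528321/137256 + 205376 = 6266559935/137256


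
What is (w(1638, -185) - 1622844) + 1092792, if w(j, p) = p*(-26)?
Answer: -525242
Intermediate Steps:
w(j, p) = -26*p
(w(1638, -185) - 1622844) + 1092792 = (-26*(-185) - 1622844) + 1092792 = (4810 - 1622844) + 1092792 = -1618034 + 1092792 = -525242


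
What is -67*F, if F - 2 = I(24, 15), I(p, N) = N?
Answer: -1139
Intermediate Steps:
F = 17 (F = 2 + 15 = 17)
-67*F = -67*17 = -1139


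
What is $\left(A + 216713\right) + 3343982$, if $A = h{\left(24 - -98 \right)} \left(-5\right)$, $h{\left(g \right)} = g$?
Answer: $3560085$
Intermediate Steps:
$A = -610$ ($A = \left(24 - -98\right) \left(-5\right) = \left(24 + 98\right) \left(-5\right) = 122 \left(-5\right) = -610$)
$\left(A + 216713\right) + 3343982 = \left(-610 + 216713\right) + 3343982 = 216103 + 3343982 = 3560085$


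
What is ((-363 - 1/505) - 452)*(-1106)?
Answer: 455203056/505 ≈ 9.0139e+5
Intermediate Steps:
((-363 - 1/505) - 452)*(-1106) = (-183316/505 - 452)*(-1106) = -411576/505*(-1106) = 455203056/505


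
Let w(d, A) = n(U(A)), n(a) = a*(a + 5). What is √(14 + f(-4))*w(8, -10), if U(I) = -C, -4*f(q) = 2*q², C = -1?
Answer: 6*√6 ≈ 14.697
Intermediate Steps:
f(q) = -q²/2
U(I) = 1 (U(I) = -1*(-1) = 1)
n(a) = a*(5 + a)
w(d, A) = 6 (w(d, A) = 1*(5 + 1) = 1*6 = 6)
√(14 + f(-4))*w(8, -10) = √(14 - ½*(-4)²)*6 = √(14 - ½*16)*6 = √(14 - 8)*6 = √6*6 = 6*√6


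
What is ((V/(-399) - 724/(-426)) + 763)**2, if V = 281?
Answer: 468429058541284/802532241 ≈ 5.8369e+5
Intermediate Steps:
((V/(-399) - 724/(-426)) + 763)**2 = ((281/(-399) - 724/(-426)) + 763)**2 = ((281*(-1/399) - 724*(-1/426)) + 763)**2 = ((-281/399 + 362/213) + 763)**2 = (28195/28329 + 763)**2 = (21643222/28329)**2 = 468429058541284/802532241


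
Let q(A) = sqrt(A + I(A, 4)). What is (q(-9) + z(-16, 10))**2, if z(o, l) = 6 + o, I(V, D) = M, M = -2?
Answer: (10 - I*sqrt(11))**2 ≈ 89.0 - 66.333*I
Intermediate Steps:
I(V, D) = -2
q(A) = sqrt(-2 + A) (q(A) = sqrt(A - 2) = sqrt(-2 + A))
(q(-9) + z(-16, 10))**2 = (sqrt(-2 - 9) + (6 - 16))**2 = (sqrt(-11) - 10)**2 = (I*sqrt(11) - 10)**2 = (-10 + I*sqrt(11))**2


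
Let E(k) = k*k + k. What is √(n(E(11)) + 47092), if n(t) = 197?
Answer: √47289 ≈ 217.46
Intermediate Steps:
E(k) = k + k² (E(k) = k² + k = k + k²)
√(n(E(11)) + 47092) = √(197 + 47092) = √47289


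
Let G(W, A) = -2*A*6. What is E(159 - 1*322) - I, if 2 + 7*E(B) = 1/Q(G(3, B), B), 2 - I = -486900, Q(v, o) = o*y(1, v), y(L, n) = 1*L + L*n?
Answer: -1087222129157/2232937 ≈ -4.8690e+5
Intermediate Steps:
G(W, A) = -12*A
y(L, n) = L + L*n
Q(v, o) = o*(1 + v) (Q(v, o) = o*(1*(1 + v)) = o*(1 + v))
I = 486902 (I = 2 - 1*(-486900) = 2 + 486900 = 486902)
E(B) = -2/7 + 1/(7*B*(1 - 12*B)) (E(B) = -2/7 + 1/(7*((B*(1 - 12*B)))) = -2/7 + (1/(B*(1 - 12*B)))/7 = -2/7 + 1/(7*B*(1 - 12*B)))
E(159 - 1*322) - I = (-1 - 24*(159 - 1*322)² + 2*(159 - 1*322))/(7*(159 - 1*322)*(-1 + 12*(159 - 1*322))) - 1*486902 = (-1 - 24*(159 - 322)² + 2*(159 - 322))/(7*(159 - 322)*(-1 + 12*(159 - 322))) - 486902 = (⅐)*(-1 - 24*(-163)² + 2*(-163))/(-163*(-1 + 12*(-163))) - 486902 = (⅐)*(-1/163)*(-1 - 24*26569 - 326)/(-1 - 1956) - 486902 = (⅐)*(-1/163)*(-1 - 637656 - 326)/(-1957) - 486902 = (⅐)*(-1/163)*(-1/1957)*(-637983) - 486902 = -637983/2232937 - 486902 = -1087222129157/2232937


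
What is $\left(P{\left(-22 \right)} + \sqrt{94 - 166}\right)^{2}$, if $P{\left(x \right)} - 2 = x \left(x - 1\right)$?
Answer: $257992 + 6096 i \sqrt{2} \approx 2.5799 \cdot 10^{5} + 8621.0 i$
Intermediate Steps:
$P{\left(x \right)} = 2 + x \left(-1 + x\right)$ ($P{\left(x \right)} = 2 + x \left(x - 1\right) = 2 + x \left(-1 + x\right)$)
$\left(P{\left(-22 \right)} + \sqrt{94 - 166}\right)^{2} = \left(\left(2 + \left(-22\right)^{2} - -22\right) + \sqrt{94 - 166}\right)^{2} = \left(\left(2 + 484 + 22\right) + \sqrt{-72}\right)^{2} = \left(508 + 6 i \sqrt{2}\right)^{2}$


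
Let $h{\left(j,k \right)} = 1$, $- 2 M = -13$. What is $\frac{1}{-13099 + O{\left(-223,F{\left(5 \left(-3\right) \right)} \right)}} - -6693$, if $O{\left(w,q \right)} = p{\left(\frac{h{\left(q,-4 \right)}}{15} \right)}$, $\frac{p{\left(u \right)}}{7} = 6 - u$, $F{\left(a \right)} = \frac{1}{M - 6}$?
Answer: $\frac{1310904351}{195862} \approx 6693.0$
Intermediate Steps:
$M = \frac{13}{2}$ ($M = \left(- \frac{1}{2}\right) \left(-13\right) = \frac{13}{2} \approx 6.5$)
$F{\left(a \right)} = 2$ ($F{\left(a \right)} = \frac{1}{\frac{13}{2} - 6} = \frac{1}{\frac{1}{2}} = 2$)
$p{\left(u \right)} = 42 - 7 u$ ($p{\left(u \right)} = 7 \left(6 - u\right) = 42 - 7 u$)
$O{\left(w,q \right)} = \frac{623}{15}$ ($O{\left(w,q \right)} = 42 - 7 \cdot 1 \cdot \frac{1}{15} = 42 - \frac{7}{15} = \frac{623}{15}$)
$\frac{1}{-13099 + O{\left(-223,F{\left(5 \left(-3\right) \right)} \right)}} - -6693 = \frac{1}{-13099 + \frac{623}{15}} - -6693 = \frac{1}{- \frac{195862}{15}} + 6693 = - \frac{15}{195862} + 6693 = \frac{1310904351}{195862}$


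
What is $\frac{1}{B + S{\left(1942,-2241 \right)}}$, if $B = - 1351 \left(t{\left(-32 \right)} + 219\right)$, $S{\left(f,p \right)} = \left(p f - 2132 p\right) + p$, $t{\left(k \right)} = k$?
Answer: $\frac{1}{170912} \approx 5.851 \cdot 10^{-6}$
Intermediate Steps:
$S{\left(f,p \right)} = - 2131 p + f p$ ($S{\left(f,p \right)} = \left(f p - 2132 p\right) + p = \left(- 2132 p + f p\right) + p = - 2131 p + f p$)
$B = -252637$ ($B = - 1351 \left(-32 + 219\right) = \left(-1351\right) 187 = -252637$)
$\frac{1}{B + S{\left(1942,-2241 \right)}} = \frac{1}{-252637 - 2241 \left(-2131 + 1942\right)} = \frac{1}{-252637 - -423549} = \frac{1}{-252637 + 423549} = \frac{1}{170912}$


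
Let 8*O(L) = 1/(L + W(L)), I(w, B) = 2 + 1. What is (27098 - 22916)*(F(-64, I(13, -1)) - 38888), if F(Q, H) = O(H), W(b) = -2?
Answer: -650516373/4 ≈ -1.6263e+8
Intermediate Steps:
I(w, B) = 3
O(L) = 1/(8*(-2 + L)) (O(L) = 1/(8*(L - 2)) = 1/(8*(-2 + L)))
F(Q, H) = 1/(8*(-2 + H))
(27098 - 22916)*(F(-64, I(13, -1)) - 38888) = (27098 - 22916)*(1/(8*(-2 + 3)) - 38888) = 4182*((⅛)/1 - 38888) = 4182*((⅛)*1 - 38888) = 4182*(⅛ - 38888) = 4182*(-311103/8) = -650516373/4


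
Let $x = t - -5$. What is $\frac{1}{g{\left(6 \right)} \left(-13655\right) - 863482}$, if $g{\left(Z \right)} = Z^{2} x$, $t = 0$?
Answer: $- \frac{1}{3321382} \approx -3.0108 \cdot 10^{-7}$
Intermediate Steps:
$x = 5$ ($x = 0 - -5 = 0 + 5 = 5$)
$g{\left(Z \right)} = 5 Z^{2}$ ($g{\left(Z \right)} = Z^{2} \cdot 5 = 5 Z^{2}$)
$\frac{1}{g{\left(6 \right)} \left(-13655\right) - 863482} = \frac{1}{5 \cdot 6^{2} \left(-13655\right) - 863482} = \frac{1}{5 \cdot 36 \left(-13655\right) - 863482} = \frac{1}{180 \left(-13655\right) - 863482} = \frac{1}{-2457900 - 863482} = \frac{1}{-3321382} = - \frac{1}{3321382}$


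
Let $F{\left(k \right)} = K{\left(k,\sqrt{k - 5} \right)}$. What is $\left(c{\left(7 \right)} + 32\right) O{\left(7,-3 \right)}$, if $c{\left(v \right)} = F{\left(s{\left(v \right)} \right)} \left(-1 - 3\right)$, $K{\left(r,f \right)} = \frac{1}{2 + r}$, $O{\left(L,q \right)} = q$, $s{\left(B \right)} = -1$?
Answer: $-84$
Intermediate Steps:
$F{\left(k \right)} = \frac{1}{2 + k}$
$c{\left(v \right)} = -4$ ($c{\left(v \right)} = \frac{-1 - 3}{2 - 1} = 1^{-1} \left(-4\right) = 1 \left(-4\right) = -4$)
$\left(c{\left(7 \right)} + 32\right) O{\left(7,-3 \right)} = \left(-4 + 32\right) \left(-3\right) = 28 \left(-3\right) = -84$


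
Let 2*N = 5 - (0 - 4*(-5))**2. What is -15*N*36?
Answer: 106650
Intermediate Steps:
N = -395/2 (N = (5 - (0 - 4*(-5))**2)/2 = (5 - (0 + 20)**2)/2 = (5 - 1*20**2)/2 = (5 - 1*400)/2 = (5 - 400)/2 = (1/2)*(-395) = -395/2 ≈ -197.50)
-15*N*36 = -15*(-395/2)*36 = (5925/2)*36 = 106650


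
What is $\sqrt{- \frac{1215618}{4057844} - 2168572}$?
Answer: $\frac{i \sqrt{8926980962358915946}}{2028922} \approx 1472.6 i$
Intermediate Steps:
$\sqrt{- \frac{1215618}{4057844} - 2168572} = \sqrt{\left(-1215618\right) \frac{1}{4057844} - 2168572} = \sqrt{- \frac{607809}{2028922} - 2168572} = \sqrt{- \frac{4399864047193}{2028922}} = \frac{i \sqrt{8926980962358915946}}{2028922}$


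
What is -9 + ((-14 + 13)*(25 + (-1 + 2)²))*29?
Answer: -763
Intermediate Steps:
-9 + ((-14 + 13)*(25 + (-1 + 2)²))*29 = -9 - (25 + 1²)*29 = -9 - (25 + 1)*29 = -9 - 1*26*29 = -9 - 26*29 = -9 - 754 = -763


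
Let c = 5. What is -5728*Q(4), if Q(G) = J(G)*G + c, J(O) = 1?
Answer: -51552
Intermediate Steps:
Q(G) = 5 + G (Q(G) = 1*G + 5 = G + 5 = 5 + G)
-5728*Q(4) = -5728*(5 + 4) = -5728*9 = -51552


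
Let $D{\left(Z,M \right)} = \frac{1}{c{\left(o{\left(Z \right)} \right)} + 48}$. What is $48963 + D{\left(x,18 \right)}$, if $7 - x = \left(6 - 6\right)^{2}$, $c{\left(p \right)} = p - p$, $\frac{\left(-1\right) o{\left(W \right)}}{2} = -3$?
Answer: $\frac{2350225}{48} \approx 48963.0$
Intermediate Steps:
$o{\left(W \right)} = 6$ ($o{\left(W \right)} = \left(-2\right) \left(-3\right) = 6$)
$c{\left(p \right)} = 0$
$x = 7$ ($x = 7 - \left(6 - 6\right)^{2} = 7 - 0^{2} = 7 - 0 = 7 + 0 = 7$)
$D{\left(Z,M \right)} = \frac{1}{48}$ ($D{\left(Z,M \right)} = \frac{1}{0 + 48} = \frac{1}{48}$)
$48963 + D{\left(x,18 \right)} = 48963 + \frac{1}{48} = \frac{2350225}{48}$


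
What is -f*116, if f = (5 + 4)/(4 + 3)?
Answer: -1044/7 ≈ -149.14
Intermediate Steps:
f = 9/7 ≈ 1.2857
-f*116 = -1*9/7*116 = -9/7*116 = -1044/7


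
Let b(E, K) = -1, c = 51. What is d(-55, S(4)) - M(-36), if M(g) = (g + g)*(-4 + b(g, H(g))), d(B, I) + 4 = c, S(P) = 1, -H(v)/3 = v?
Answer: -313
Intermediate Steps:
H(v) = -3*v
d(B, I) = 47 (d(B, I) = -4 + 51 = 47)
M(g) = -10*g (M(g) = (g + g)*(-4 - 1) = (2*g)*(-5) = -10*g)
d(-55, S(4)) - M(-36) = 47 - (-10)*(-36) = 47 - 1*360 = 47 - 360 = -313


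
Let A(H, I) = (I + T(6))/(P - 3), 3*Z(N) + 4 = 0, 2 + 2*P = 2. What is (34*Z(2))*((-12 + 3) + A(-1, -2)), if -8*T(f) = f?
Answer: 3298/9 ≈ 366.44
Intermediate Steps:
P = 0 (P = -1 + (½)*2 = -1 + 1 = 0)
T(f) = -f/8
Z(N) = -4/3 (Z(N) = -4/3 + (⅓)*0 = -4/3 + 0 = -4/3)
A(H, I) = ¼ - I/3 (A(H, I) = (I - ⅛*6)/(0 - 3) = (I - ¾)/(-3) = (-¾ + I)*(-⅓) = ¼ - I/3)
(34*Z(2))*((-12 + 3) + A(-1, -2)) = (34*(-4/3))*((-12 + 3) + (¼ - ⅓*(-2))) = -136*(-9 + (¼ + ⅔))/3 = -136*(-9 + 11/12)/3 = -136/3*(-97/12) = 3298/9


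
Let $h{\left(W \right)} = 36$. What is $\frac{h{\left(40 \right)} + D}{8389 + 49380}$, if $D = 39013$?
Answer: $\frac{39049}{57769} \approx 0.67595$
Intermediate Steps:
$\frac{h{\left(40 \right)} + D}{8389 + 49380} = \frac{36 + 39013}{8389 + 49380} = \frac{39049}{57769}$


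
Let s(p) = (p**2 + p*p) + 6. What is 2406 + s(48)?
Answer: 7020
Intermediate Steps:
s(p) = 6 + 2*p**2 (s(p) = (p**2 + p**2) + 6 = 2*p**2 + 6 = 6 + 2*p**2)
2406 + s(48) = 2406 + (6 + 2*48**2) = 2406 + (6 + 2*2304) = 2406 + (6 + 4608) = 2406 + 4614 = 7020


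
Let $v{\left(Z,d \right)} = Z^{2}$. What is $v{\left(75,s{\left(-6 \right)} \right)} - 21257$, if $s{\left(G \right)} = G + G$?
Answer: $-15632$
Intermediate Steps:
$s{\left(G \right)} = 2 G$
$v{\left(75,s{\left(-6 \right)} \right)} - 21257 = 75^{2} - 21257 = 5625 - 21257 = -15632$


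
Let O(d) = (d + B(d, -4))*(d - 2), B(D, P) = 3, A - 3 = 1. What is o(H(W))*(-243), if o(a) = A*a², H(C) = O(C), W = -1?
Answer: -34992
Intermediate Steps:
A = 4 (A = 3 + 1 = 4)
O(d) = (-2 + d)*(3 + d) (O(d) = (d + 3)*(d - 2) = (3 + d)*(-2 + d) = (-2 + d)*(3 + d))
H(C) = -6 + C + C²
o(a) = 4*a²
o(H(W))*(-243) = (4*(-6 - 1 + (-1)²)²)*(-243) = (4*(-6 - 1 + 1)²)*(-243) = (4*(-6)²)*(-243) = (4*36)*(-243) = 144*(-243) = -34992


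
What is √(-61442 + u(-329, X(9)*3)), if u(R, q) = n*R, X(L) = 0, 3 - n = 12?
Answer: I*√58481 ≈ 241.83*I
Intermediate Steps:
n = -9 (n = 3 - 1*12 = 3 - 12 = -9)
u(R, q) = -9*R
√(-61442 + u(-329, X(9)*3)) = √(-61442 - 9*(-329)) = √(-61442 + 2961) = √(-58481) = I*√58481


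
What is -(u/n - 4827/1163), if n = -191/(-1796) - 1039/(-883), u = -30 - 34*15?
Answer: 1005778303779/2366352611 ≈ 425.03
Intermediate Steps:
u = -540 (u = -30 - 510 = -540)
n = 2034697/1585868 (n = -191*(-1/1796) - 1039*(-1/883) = 191/1796 + 1039/883 = 2034697/1585868 ≈ 1.2830)
-(u/n - 4827/1163) = -(-540/2034697/1585868 - 4827/1163) = -(-540*1585868/2034697 - 4827*1/1163) = -(-856368720/2034697 - 4827/1163) = -1*(-1005778303779/2366352611) = 1005778303779/2366352611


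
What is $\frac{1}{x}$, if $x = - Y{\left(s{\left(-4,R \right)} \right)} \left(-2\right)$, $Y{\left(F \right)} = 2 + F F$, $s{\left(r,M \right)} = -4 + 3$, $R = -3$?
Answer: $\frac{1}{6} \approx 0.16667$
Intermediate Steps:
$s{\left(r,M \right)} = -1$
$Y{\left(F \right)} = 2 + F^{2}$
$x = 6$ ($x = - (2 + \left(-1\right)^{2}) \left(-2\right) = - (2 + 1) \left(-2\right) = \left(-1\right) 3 \left(-2\right) = \left(-3\right) \left(-2\right) = 6$)
$\frac{1}{x} = \frac{1}{6}$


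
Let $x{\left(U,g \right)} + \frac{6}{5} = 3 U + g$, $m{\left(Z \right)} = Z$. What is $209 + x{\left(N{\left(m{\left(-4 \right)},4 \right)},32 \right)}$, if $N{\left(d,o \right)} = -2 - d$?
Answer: $\frac{1229}{5} \approx 245.8$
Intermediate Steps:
$x{\left(U,g \right)} = - \frac{6}{5} + g + 3 U$ ($x{\left(U,g \right)} = - \frac{6}{5} + \left(3 U + g\right) = - \frac{6}{5} + \left(g + 3 U\right) = - \frac{6}{5} + g + 3 U$)
$209 + x{\left(N{\left(m{\left(-4 \right)},4 \right)},32 \right)} = 209 + \left(- \frac{6}{5} + 32 + 3 \left(-2 - -4\right)\right) = 209 + \left(- \frac{6}{5} + 32 + 3 \left(-2 + 4\right)\right) = 209 + \left(- \frac{6}{5} + 32 + 3 \cdot 2\right) = 209 + \left(- \frac{6}{5} + 32 + 6\right) = 209 + \frac{184}{5} = \frac{1229}{5}$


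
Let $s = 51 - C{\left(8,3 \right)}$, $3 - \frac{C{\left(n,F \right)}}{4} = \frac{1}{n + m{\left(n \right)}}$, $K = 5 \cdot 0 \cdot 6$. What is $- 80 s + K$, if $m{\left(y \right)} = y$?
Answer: $-3140$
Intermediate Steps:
$K = 0$ ($K = 0 \cdot 6 = 0$)
$C{\left(n,F \right)} = 12 - \frac{2}{n}$ ($C{\left(n,F \right)} = 12 - \frac{4}{n + n} = 12 - \frac{4}{2 n} = 12 - 4 \frac{1}{2 n} = 12 - \frac{2}{n}$)
$s = \frac{157}{4}$ ($s = 51 - \left(12 - \frac{2}{8}\right) = 51 - \left(12 - \frac{1}{4}\right) = 51 - \frac{47}{4} = \frac{157}{4} \approx 39.25$)
$- 80 s + K = \left(-80\right) \frac{157}{4} + 0 = -3140 + 0 = -3140$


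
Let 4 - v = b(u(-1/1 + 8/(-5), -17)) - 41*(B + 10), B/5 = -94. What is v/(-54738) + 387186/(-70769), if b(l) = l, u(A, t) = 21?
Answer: -19857880855/3873753522 ≈ -5.1263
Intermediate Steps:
B = -470 (B = 5*(-94) = -470)
v = -18877 (v = 4 - (21 - 41*(-470 + 10)) = 4 - (21 - 41*(-460)) = 4 - (21 + 18860) = 4 - 1*18881 = 4 - 18881 = -18877)
v/(-54738) + 387186/(-70769) = -18877/(-54738) + 387186/(-70769) = -18877*(-1/54738) + 387186*(-1/70769) = 18877/54738 - 387186/70769 = -19857880855/3873753522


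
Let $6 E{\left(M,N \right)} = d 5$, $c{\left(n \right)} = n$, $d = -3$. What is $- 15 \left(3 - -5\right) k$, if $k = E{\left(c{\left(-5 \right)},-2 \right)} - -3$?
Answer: $-60$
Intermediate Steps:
$E{\left(M,N \right)} = - \frac{5}{2}$ ($E{\left(M,N \right)} = \frac{\left(-3\right) 5}{6} = \frac{1}{6} \left(-15\right) = - \frac{5}{2}$)
$k = \frac{1}{2}$ ($k = - \frac{5}{2} - -3 = - \frac{5}{2} + 3 = \frac{1}{2} \approx 0.5$)
$- 15 \left(3 - -5\right) k = - 15 \left(3 - -5\right) \frac{1}{2} = - 15 \left(3 + 5\right) \frac{1}{2} = \left(-15\right) 8 \cdot \frac{1}{2} = \left(-120\right) \frac{1}{2} = -60$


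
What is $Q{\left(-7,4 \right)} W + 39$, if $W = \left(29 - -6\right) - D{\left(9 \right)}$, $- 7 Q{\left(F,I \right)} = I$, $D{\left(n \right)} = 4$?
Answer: $\frac{149}{7} \approx 21.286$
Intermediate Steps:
$Q{\left(F,I \right)} = - \frac{I}{7}$
$W = 31$ ($W = \left(29 - -6\right) - 4 = \left(29 + 6\right) - 4 = 35 - 4 = 31$)
$Q{\left(-7,4 \right)} W + 39 = \left(- \frac{1}{7}\right) 4 \cdot 31 + 39 = \left(- \frac{4}{7}\right) 31 + 39 = - \frac{124}{7} + 39 = \frac{149}{7}$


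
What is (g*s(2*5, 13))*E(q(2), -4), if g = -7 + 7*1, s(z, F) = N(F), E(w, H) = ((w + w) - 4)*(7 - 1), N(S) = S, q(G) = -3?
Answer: 0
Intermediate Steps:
E(w, H) = -24 + 12*w (E(w, H) = (2*w - 4)*6 = (-4 + 2*w)*6 = -24 + 12*w)
s(z, F) = F
g = 0 (g = -7 + 7 = 0)
(g*s(2*5, 13))*E(q(2), -4) = (0*13)*(-24 + 12*(-3)) = 0*(-24 - 36) = 0*(-60) = 0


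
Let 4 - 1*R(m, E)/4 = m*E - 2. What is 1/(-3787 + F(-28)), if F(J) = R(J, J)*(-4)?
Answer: 1/8661 ≈ 0.00011546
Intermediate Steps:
R(m, E) = 24 - 4*E*m (R(m, E) = 16 - 4*(m*E - 2) = 16 - 4*(E*m - 2) = 16 - 4*(-2 + E*m) = 16 + (8 - 4*E*m) = 24 - 4*E*m)
F(J) = -96 + 16*J**2 (F(J) = (24 - 4*J*J)*(-4) = (24 - 4*J**2)*(-4) = -96 + 16*J**2)
1/(-3787 + F(-28)) = 1/(-3787 + (-96 + 16*(-28)**2)) = 1/(-3787 + (-96 + 16*784)) = 1/(-3787 + (-96 + 12544)) = 1/(-3787 + 12448) = 1/8661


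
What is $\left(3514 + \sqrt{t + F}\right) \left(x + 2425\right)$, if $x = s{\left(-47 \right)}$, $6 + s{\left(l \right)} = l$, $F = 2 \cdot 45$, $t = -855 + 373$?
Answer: $8335208 + 33208 i \sqrt{2} \approx 8.3352 \cdot 10^{6} + 46963.0 i$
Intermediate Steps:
$t = -482$
$F = 90$
$s{\left(l \right)} = -6 + l$
$x = -53$ ($x = -6 - 47 = -53$)
$\left(3514 + \sqrt{t + F}\right) \left(x + 2425\right) = \left(3514 + \sqrt{-482 + 90}\right) \left(-53 + 2425\right) = \left(3514 + \sqrt{-392}\right) 2372 = \left(3514 + 14 i \sqrt{2}\right) 2372 = 8335208 + 33208 i \sqrt{2}$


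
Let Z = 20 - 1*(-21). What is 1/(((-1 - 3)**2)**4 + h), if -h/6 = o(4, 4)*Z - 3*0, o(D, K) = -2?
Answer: 1/66028 ≈ 1.5145e-5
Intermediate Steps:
Z = 41 (Z = 20 + 21 = 41)
h = 492 (h = -6*(-2*41 - 3*0) = -6*(-82 + 0) = -6*(-82) = 492)
1/(((-1 - 3)**2)**4 + h) = 1/(((-1 - 3)**2)**4 + 492) = 1/(((-4)**2)**4 + 492) = 1/(16**4 + 492) = 1/(65536 + 492) = 1/66028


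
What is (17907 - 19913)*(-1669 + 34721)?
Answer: -66302312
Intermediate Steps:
(17907 - 19913)*(-1669 + 34721) = -2006*33052 = -66302312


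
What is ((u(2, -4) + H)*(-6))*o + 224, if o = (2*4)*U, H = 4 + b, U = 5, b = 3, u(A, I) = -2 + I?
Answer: -16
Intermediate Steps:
H = 7 (H = 4 + 3 = 7)
o = 40 (o = (2*4)*5 = 8*5 = 40)
((u(2, -4) + H)*(-6))*o + 224 = (((-2 - 4) + 7)*(-6))*40 + 224 = ((-6 + 7)*(-6))*40 + 224 = (1*(-6))*40 + 224 = -6*40 + 224 = -240 + 224 = -16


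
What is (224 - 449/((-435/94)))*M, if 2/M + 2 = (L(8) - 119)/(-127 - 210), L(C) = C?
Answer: -94121404/244905 ≈ -384.32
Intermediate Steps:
M = -674/563 (M = 2/(-2 + (8 - 119)/(-127 - 210)) = 2/(-2 - 111/(-337)) = 2/(-2 - 111*(-1/337)) = 2/(-2 + 111/337) = 2/(-563/337) = 2*(-337/563) = -674/563 ≈ -1.1972)
(224 - 449/((-435/94)))*M = (224 - 449/((-435/94)))*(-674/563) = (224 - 449/((-435*1/94)))*(-674/563) = (224 - 449/(-435/94))*(-674/563) = (224 - 449*(-94/435))*(-674/563) = (224 + 42206/435)*(-674/563) = (139646/435)*(-674/563) = -94121404/244905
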